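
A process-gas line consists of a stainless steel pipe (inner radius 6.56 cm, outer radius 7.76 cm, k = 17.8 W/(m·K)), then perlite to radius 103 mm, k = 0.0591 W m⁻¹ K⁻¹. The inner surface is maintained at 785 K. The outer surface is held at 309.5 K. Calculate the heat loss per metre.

Series thermal resistances, inner to outer:
  R'_stainless steel = ln(0.0776/0.0656)/(2πk) = 0.1680/(2π·17.8) = 0.001502 m·K/W
  R'_perlite = ln(0.103/0.0776)/(2πk) = 0.2832/(2π·0.0591) = 0.7625 m·K/W
ΣR = 0.001502 + 0.7625 = 0.7640 m·K/W
Q' = ΔT/ΣR = (785 K − 309.5 K)/0.7640 = 622 W/m

Q' = 622 W/m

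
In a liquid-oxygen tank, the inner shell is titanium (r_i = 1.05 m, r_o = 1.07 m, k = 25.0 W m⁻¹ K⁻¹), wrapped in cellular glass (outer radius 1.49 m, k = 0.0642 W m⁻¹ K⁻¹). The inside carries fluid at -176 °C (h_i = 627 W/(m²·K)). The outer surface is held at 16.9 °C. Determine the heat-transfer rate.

Q = 590 W

Resistance network (inner→outer):
  R_conv,in = 1/(4πr²h) = 1/(4π·1.05²·627) = 1.151×10^-4 K/W
  R_titanium = (1/1.05 − 1/1.07)/(4πk) = 0.01780/(4π·25.0) = 5.666×10^-5 K/W
  R_cellular glass = (1/1.07 − 1/1.49)/(4πk) = 0.2634/(4π·0.0642) = 0.3265 K/W
ΣR = 1.151×10^-4 + 5.666×10^-5 + 0.3265 = 0.3267 K/W
Q = ΔT/ΣR = (-176 °C − 16.9 °C)/0.3267 = -590 W
(Negative Q ⇒ heat flows inward; heat gain = 590 W.)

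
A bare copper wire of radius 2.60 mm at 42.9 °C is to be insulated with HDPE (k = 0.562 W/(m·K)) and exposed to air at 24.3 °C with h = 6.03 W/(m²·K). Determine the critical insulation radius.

For a cylinder, r_cr = k_ins/h = 0.562/6.03 = 0.0932 m = 9.32 cm

r_cr = 9.32 cm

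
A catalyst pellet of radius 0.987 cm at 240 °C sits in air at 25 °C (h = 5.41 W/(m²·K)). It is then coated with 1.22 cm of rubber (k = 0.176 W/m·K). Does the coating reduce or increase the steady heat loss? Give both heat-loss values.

Critical radius for a sphere: r_cr = 2k/h = 0.0651 m = 6.51 cm.
Outer radius after coating: r₂ = 0.00987 + 0.0122 = 0.02207 m.
Since r₁ < r_cr and r₂ ≤ r_cr, the coating moves toward the maximum at r_cr — heat loss rises.
Bare: R = 1/(4πr₁²h) = 151.0 K/W; Q = 215/151.0 = 1.42 W.
Coated: R = R_cond + R_conv = 55.52 K/W; Q = 215/55.52 = 3.87 W.

increases: 1.42 → 3.87 W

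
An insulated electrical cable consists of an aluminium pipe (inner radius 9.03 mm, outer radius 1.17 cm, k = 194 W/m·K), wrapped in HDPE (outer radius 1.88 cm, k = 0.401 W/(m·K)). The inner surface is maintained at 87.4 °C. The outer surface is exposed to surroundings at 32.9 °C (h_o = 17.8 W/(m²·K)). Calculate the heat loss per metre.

Q' = 82.1 W/m

Treat each layer as a resistance in series:
  R'_aluminium = ln(0.0117/0.00903)/(2πk) = 0.2590/(2π·194) = 2.125×10^-4 m·K/W
  R'_HDPE = ln(0.0188/0.0117)/(2πk) = 0.4743/(2π·0.401) = 0.1882 m·K/W
  R'_conv,out = 1/(2πr h) = 1/(2π·0.0188·17.8) = 0.4756 m·K/W
ΣR = 2.125×10^-4 + 0.1882 + 0.4756 = 0.6640 m·K/W
Q' = ΔT/ΣR = (87.4 °C − 32.9 °C)/0.6640 = 82.1 W/m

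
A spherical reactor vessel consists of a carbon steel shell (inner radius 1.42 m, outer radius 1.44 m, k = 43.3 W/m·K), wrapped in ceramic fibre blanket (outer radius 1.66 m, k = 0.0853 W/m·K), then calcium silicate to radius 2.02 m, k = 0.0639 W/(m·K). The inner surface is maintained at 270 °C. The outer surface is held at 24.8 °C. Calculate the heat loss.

Series thermal resistances, inner to outer:
  R_carbon steel = (1/1.42 − 1/1.44)/(4πk) = 0.009781/(4π·43.3) = 1.798×10^-5 K/W
  R_ceramic fibre blanket = (1/1.44 − 1/1.66)/(4πk) = 0.09203/(4π·0.0853) = 0.08586 K/W
  R_calcium silicate = (1/1.66 − 1/2.02)/(4πk) = 0.1074/(4π·0.0639) = 0.1337 K/W
ΣR = 1.798×10^-5 + 0.08586 + 0.1337 = 0.2196 K/W
Q = ΔT/ΣR = (270 °C − 24.8 °C)/0.2196 = 1120 W

Q = 1120 W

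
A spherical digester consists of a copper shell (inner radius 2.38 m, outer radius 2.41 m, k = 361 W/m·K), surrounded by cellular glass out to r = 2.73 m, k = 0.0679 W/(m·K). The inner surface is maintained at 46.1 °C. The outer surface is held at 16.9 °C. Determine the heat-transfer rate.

Treat each layer as a resistance in series:
  R_copper = (1/2.38 − 1/2.41)/(4πk) = 0.005230/(4π·361) = 1.153×10^-6 K/W
  R_cellular glass = (1/2.41 − 1/2.73)/(4πk) = 0.04864/(4π·0.0679) = 0.05700 K/W
ΣR = 1.153×10^-6 + 0.05700 = 0.05700 K/W
Q = ΔT/ΣR = (46.1 °C − 16.9 °C)/0.05700 = 512 W

Q = 512 W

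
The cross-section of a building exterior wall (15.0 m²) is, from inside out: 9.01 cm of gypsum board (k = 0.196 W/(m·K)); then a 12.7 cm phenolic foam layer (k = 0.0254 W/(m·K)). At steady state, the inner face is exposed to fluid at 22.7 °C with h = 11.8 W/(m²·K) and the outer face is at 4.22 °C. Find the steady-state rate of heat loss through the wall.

Q = 50.0 W

Resistance network (inner→outer):
  R_conv,in = 1/(hA) = 1/(11.8·15.0) = 0.005650 K/W
  R_gypsum board = L/(kA) = 0.0901/(0.196·15.0) = 0.03065 K/W
  R_phenolic foam = L/(kA) = 0.127/(0.0254·15.0) = 0.3333 K/W
ΣR = 0.005650 + 0.03065 + 0.3333 = 0.3696 K/W
Q = ΔT/ΣR = (22.7 °C − 4.22 °C)/0.3696 = 50.0 W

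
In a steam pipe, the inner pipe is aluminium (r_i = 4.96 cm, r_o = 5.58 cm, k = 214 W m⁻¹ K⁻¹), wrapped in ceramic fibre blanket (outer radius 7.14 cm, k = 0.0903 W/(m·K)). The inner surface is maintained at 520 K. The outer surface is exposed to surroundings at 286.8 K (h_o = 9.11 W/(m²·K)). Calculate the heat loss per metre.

Q' = 343 W/m

Resistance network (inner→outer):
  R'_aluminium = ln(0.0558/0.0496)/(2πk) = 0.1178/(2π·214) = 8.760×10^-5 m·K/W
  R'_ceramic fibre blanket = ln(0.0714/0.0558)/(2πk) = 0.2465/(2π·0.0903) = 0.4345 m·K/W
  R'_conv,out = 1/(2πr h) = 1/(2π·0.0714·9.11) = 0.2447 m·K/W
ΣR = 8.760×10^-5 + 0.4345 + 0.2447 = 0.6793 m·K/W
Q' = ΔT/ΣR = (520 K − 286.8 K)/0.6793 = 343 W/m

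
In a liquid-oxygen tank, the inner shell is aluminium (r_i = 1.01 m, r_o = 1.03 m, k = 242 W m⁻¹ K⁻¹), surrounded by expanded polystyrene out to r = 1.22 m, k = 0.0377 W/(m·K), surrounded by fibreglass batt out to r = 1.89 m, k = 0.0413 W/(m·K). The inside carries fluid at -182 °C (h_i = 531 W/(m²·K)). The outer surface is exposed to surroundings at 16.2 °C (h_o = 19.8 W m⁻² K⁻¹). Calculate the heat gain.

Series thermal resistances, inner to outer:
  R_conv,in = 1/(4πr²h) = 1/(4π·1.01²·531) = 1.469×10^-4 K/W
  R_aluminium = (1/1.01 − 1/1.03)/(4πk) = 0.01923/(4π·242) = 6.322×10^-6 K/W
  R_expanded polystyrene = (1/1.03 − 1/1.22)/(4πk) = 0.1512/(4π·0.0377) = 0.3192 K/W
  R_fibreglass batt = (1/1.22 − 1/1.89)/(4πk) = 0.2906/(4π·0.0413) = 0.5599 K/W
  R_conv,out = 1/(4πr²h) = 1/(4π·1.89²·19.8) = 0.001125 K/W
ΣR = 1.469×10^-4 + 6.322×10^-6 + 0.3192 + 0.5599 + 0.001125 = 0.8804 K/W
Q = ΔT/ΣR = (-182 °C − 16.2 °C)/0.8804 = -225 W
(Negative Q ⇒ heat flows inward; heat gain = 225 W.)

Q = 225 W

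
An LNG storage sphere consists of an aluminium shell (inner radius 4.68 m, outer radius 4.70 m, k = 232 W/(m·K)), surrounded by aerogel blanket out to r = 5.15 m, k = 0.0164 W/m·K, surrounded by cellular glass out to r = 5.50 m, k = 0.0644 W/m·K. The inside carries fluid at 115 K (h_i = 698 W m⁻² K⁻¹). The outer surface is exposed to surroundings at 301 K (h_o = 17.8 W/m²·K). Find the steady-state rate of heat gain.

Treat each layer as a resistance in series:
  R_conv,in = 1/(4πr²h) = 1/(4π·4.68²·698) = 5.205×10^-6 K/W
  R_aluminium = (1/4.68 − 1/4.70)/(4πk) = 9.093×10^-4/(4π·232) = 3.119×10^-7 K/W
  R_aerogel blanket = (1/4.70 − 1/5.15)/(4πk) = 0.01859/(4π·0.0164) = 0.09021 K/W
  R_cellular glass = (1/5.15 − 1/5.50)/(4πk) = 0.01236/(4π·0.0644) = 0.01527 K/W
  R_conv,out = 1/(4πr²h) = 1/(4π·5.50²·17.8) = 1.478×10^-4 K/W
ΣR = 5.205×10^-6 + 3.119×10^-7 + 0.09021 + 0.01527 + 1.478×10^-4 = 0.1056 K/W
Q = ΔT/ΣR = (115 K − 301 K)/0.1056 = -1760 W
(Negative Q ⇒ heat flows inward; heat gain = 1760 W.)

Q = 1760 W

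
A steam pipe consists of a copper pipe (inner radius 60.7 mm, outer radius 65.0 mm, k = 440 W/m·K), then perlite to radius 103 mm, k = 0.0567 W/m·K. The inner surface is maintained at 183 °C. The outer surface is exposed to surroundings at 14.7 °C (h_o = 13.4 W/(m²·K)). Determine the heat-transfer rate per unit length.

Series thermal resistances, inner to outer:
  R'_copper = ln(0.0650/0.0607)/(2πk) = 0.06844/(2π·440) = 2.476×10^-5 m·K/W
  R'_perlite = ln(0.103/0.0650)/(2πk) = 0.4603/(2π·0.0567) = 1.292 m·K/W
  R'_conv,out = 1/(2πr h) = 1/(2π·0.103·13.4) = 0.1153 m·K/W
ΣR = 2.476×10^-5 + 1.292 + 0.1153 = 1.407 m·K/W
Q' = ΔT/ΣR = (183 °C − 14.7 °C)/1.407 = 120 W/m

Q' = 120 W/m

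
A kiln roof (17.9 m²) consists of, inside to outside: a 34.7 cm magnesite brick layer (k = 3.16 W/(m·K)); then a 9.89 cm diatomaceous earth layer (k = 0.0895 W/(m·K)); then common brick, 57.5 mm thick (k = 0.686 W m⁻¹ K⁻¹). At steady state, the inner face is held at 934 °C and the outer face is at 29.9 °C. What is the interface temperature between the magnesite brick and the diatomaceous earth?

T = 858 °C

Series thermal resistances, inner to outer:
  R_magnesite brick = L/(kA) = 0.347/(3.16·17.9) = 0.006135 K/W
  R_diatomaceous earth = L/(kA) = 0.0989/(0.0895·17.9) = 0.06173 K/W
  R_common brick = L/(kA) = 0.0575/(0.686·17.9) = 0.004683 K/W
ΣR = 0.006135 + 0.06173 + 0.004683 = 0.07255 K/W
Q = ΔT/ΣR = (934 °C − 29.9 °C)/0.07255 = 12460 W
From the inner boundary to the magnesite brick/diatomaceous earth interface, ΣR_partial = 0.006135 K/W.
T_interface = T_in − Q·ΣR_partial = 934 °C − (12460)(0.006135) = 858 °C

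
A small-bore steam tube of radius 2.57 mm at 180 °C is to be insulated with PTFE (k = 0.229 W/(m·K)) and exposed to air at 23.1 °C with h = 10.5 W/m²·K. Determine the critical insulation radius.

r_cr = 2.18 cm

For a cylinder, r_cr = k_ins/h = 0.229/10.5 = 0.0218 m = 2.18 cm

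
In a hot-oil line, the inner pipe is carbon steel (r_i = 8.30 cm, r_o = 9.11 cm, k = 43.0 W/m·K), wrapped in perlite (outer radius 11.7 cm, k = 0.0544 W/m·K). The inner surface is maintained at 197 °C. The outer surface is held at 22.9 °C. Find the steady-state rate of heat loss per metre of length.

Q' = 238 W/m

Treat each layer as a resistance in series:
  R'_carbon steel = ln(0.0911/0.0830)/(2πk) = 0.09312/(2π·43.0) = 3.447×10^-4 m·K/W
  R'_perlite = ln(0.117/0.0911)/(2πk) = 0.2502/(2π·0.0544) = 0.7320 m·K/W
ΣR = 3.447×10^-4 + 0.7320 = 0.7323 m·K/W
Q' = ΔT/ΣR = (197 °C − 22.9 °C)/0.7323 = 238 W/m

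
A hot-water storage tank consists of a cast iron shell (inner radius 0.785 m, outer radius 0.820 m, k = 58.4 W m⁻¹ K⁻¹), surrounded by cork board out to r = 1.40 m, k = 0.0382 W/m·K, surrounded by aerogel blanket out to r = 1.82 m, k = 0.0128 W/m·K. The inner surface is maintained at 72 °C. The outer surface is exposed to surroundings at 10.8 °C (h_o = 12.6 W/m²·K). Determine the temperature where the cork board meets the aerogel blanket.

T = 41.0 °C

Resistance network (inner→outer):
  R_cast iron = (1/0.785 − 1/0.820)/(4πk) = 0.05437/(4π·58.4) = 7.409×10^-5 K/W
  R_cork board = (1/0.820 − 1/1.40)/(4πk) = 0.5052/(4π·0.0382) = 1.052 K/W
  R_aerogel blanket = (1/1.40 − 1/1.82)/(4πk) = 0.1648/(4π·0.0128) = 1.025 K/W
  R_conv,out = 1/(4πr²h) = 1/(4π·1.82²·12.6) = 0.001907 K/W
ΣR = 7.409×10^-5 + 1.052 + 1.025 + 0.001907 = 2.079 K/W
Q = ΔT/ΣR = (72 °C − 10.8 °C)/2.079 = 29.44 W
From the inner boundary to the cork board/aerogel blanket interface, ΣR_partial = 1.052 K/W.
T_interface = T_in − Q·ΣR_partial = 72 °C − (29.44)(1.052) = 41.0 °C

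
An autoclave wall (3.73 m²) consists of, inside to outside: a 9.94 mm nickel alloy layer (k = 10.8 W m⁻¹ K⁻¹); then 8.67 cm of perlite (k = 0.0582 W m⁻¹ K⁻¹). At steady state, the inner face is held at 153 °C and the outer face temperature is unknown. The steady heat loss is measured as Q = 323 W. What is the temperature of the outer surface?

Series resistances:
  R_nickel alloy = L/(kA) = 0.00994/(10.8·3.73) = 2.467×10^-4 K/W
  R_perlite = L/(kA) = 0.0867/(0.0582·3.73) = 0.3994 K/W
ΣR = 0.3996 K/W
ΔT = Q·ΣR = 323 × 0.3996 = 129.1 K
Heat flows outward, so T_out = T_in − ΔT = 153 − 129.1 = 23.9 °C

T_out = 23.9 °C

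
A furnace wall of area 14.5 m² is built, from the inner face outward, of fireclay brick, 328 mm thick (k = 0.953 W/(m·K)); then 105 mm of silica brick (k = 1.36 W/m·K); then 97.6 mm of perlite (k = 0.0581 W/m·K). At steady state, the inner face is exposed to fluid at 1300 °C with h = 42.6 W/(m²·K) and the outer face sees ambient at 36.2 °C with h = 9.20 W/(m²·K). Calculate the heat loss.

Q = 8200 W

Treat each layer as a resistance in series:
  R_conv,in = 1/(hA) = 1/(42.6·14.5) = 0.001619 K/W
  R_fireclay brick = L/(kA) = 0.328/(0.953·14.5) = 0.02374 K/W
  R_silica brick = L/(kA) = 0.105/(1.36·14.5) = 0.005325 K/W
  R_perlite = L/(kA) = 0.0976/(0.0581·14.5) = 0.1159 K/W
  R_conv,out = 1/(hA) = 1/(9.20·14.5) = 0.007496 K/W
ΣR = 0.001619 + 0.02374 + 0.005325 + 0.1159 + 0.007496 = 0.1541 K/W
Q = ΔT/ΣR = (1300 °C − 36.2 °C)/0.1541 = 8200 W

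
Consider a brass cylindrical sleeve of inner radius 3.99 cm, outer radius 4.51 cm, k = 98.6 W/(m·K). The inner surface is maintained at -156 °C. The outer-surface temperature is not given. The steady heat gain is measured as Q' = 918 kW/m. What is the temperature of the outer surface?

T_out = 25.5 °C

Series resistances:
  R'_brass = ln(0.0451/0.0399)/(2πk) = 0.1225/(2π·98.6) = 1.977×10^-4 m·K/W
ΣR = 1.977×10^-4 m·K/W
ΔT = Q'·ΣR = 9.18×10^5 × 1.977×10^-4 = 181.5 K
Heat flows inward, so T_out = T_in + ΔT = -156 + 181.5 = 25.5 °C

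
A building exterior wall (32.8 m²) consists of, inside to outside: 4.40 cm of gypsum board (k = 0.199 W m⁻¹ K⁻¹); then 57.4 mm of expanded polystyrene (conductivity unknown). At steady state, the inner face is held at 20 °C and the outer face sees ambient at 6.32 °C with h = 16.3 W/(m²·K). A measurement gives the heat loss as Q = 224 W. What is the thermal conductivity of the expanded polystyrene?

ΣR = ΔT/Q = |20 − 6.32|/224 = 0.06107 K/W
Known resistances:
  R_gypsum board = L/(kA) = 0.0440/(0.199·32.8) = 0.006741 K/W
  R_conv,out = 1/(hA) = 1/(16.3·32.8) = 0.001870 K/W
R_expanded polystyrene = ΣR − ΣR_known = 0.06107 − 0.008611 = 0.05246 K/W
L/(kA) = 0.05246 ⇒ k = 0.0574/(0.05246·32.8) = 0.0334 W/m·K

k = 0.0334 W/m·K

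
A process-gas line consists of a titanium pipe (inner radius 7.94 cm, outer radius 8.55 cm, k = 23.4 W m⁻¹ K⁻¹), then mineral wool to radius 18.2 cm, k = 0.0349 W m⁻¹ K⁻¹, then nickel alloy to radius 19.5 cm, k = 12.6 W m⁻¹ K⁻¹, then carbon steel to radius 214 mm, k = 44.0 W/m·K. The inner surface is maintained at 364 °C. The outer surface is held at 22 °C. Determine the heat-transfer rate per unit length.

Q' = 99.2 W/m

Resistance network (inner→outer):
  R'_titanium = ln(0.0855/0.0794)/(2πk) = 0.07402/(2π·23.4) = 5.034×10^-4 m·K/W
  R'_mineral wool = ln(0.182/0.0855)/(2πk) = 0.7555/(2π·0.0349) = 3.445 m·K/W
  R'_nickel alloy = ln(0.195/0.182)/(2πk) = 0.06899/(2π·12.6) = 8.715×10^-4 m·K/W
  R'_carbon steel = ln(0.214/0.195)/(2πk) = 0.09298/(2π·44.0) = 3.363×10^-4 m·K/W
ΣR = 5.034×10^-4 + 3.445 + 8.715×10^-4 + 3.363×10^-4 = 3.447 m·K/W
Q' = ΔT/ΣR = (364 °C − 22 °C)/3.447 = 99.2 W/m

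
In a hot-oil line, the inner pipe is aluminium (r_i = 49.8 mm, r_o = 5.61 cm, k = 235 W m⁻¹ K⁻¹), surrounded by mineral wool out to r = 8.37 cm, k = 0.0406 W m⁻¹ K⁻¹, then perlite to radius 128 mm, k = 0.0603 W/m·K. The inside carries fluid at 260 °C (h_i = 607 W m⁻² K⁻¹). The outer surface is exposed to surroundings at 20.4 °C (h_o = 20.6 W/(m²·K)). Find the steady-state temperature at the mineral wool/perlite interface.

Treat each layer as a resistance in series:
  R'_conv,in = 1/(2πr h) = 1/(2π·0.0498·607) = 0.005265 m·K/W
  R'_aluminium = ln(0.0561/0.0498)/(2πk) = 0.1191/(2π·235) = 8.068×10^-5 m·K/W
  R'_mineral wool = ln(0.0837/0.0561)/(2πk) = 0.4001/(2π·0.0406) = 1.568 m·K/W
  R'_perlite = ln(0.128/0.0837)/(2πk) = 0.4248/(2π·0.0603) = 1.121 m·K/W
  R'_conv,out = 1/(2πr h) = 1/(2π·0.128·20.6) = 0.06036 m·K/W
ΣR = 0.005265 + 8.068×10^-5 + 1.568 + 1.121 + 0.06036 = 2.755 m·K/W
Q' = ΔT/ΣR = (260 °C − 20.4 °C)/2.755 = 86.97 W/m
From the inner boundary to the mineral wool/perlite interface, ΣR_partial = 1.573 m·K/W.
T_interface = T_in − Q'·ΣR_partial = 260 °C − (86.97)(1.573) = 123 °C

T = 123 °C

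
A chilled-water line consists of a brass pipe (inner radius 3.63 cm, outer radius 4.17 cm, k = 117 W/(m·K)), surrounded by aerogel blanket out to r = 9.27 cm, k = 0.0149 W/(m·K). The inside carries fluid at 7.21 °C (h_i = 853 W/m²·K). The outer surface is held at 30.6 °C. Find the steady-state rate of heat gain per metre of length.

Series thermal resistances, inner to outer:
  R'_conv,in = 1/(2πr h) = 1/(2π·0.0363·853) = 0.005140 m·K/W
  R'_brass = ln(0.0417/0.0363)/(2πk) = 0.1387/(2π·117) = 1.887×10^-4 m·K/W
  R'_aerogel blanket = ln(0.0927/0.0417)/(2πk) = 0.7989/(2π·0.0149) = 8.533 m·K/W
ΣR = 0.005140 + 1.887×10^-4 + 8.533 = 8.538 m·K/W
Q' = ΔT/ΣR = (7.21 °C − 30.6 °C)/8.538 = -2.74 W/m
(Negative Q' ⇒ heat flows inward; heat gain = 2.74 W/m.)

Q' = 2.74 W/m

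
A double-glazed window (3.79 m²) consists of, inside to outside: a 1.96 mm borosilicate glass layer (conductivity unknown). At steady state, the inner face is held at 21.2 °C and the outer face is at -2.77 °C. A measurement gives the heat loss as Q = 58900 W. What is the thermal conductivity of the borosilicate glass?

ΣR = ΔT/Q = |21.2 − -2.77|/58900 = 4.070×10^-4 K/W
L/(kA) = 4.070×10^-4 ⇒ k = 0.00196/(4.070×10^-4·3.79) = 1.27 W/m·K

k = 1.27 W/m·K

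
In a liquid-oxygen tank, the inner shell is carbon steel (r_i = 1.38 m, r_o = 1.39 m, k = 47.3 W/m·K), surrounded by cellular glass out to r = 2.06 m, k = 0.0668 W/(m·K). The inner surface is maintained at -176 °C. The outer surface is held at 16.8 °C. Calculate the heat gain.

Series thermal resistances, inner to outer:
  R_carbon steel = (1/1.38 − 1/1.39)/(4πk) = 0.005213/(4π·47.3) = 8.771×10^-6 K/W
  R_cellular glass = (1/1.39 − 1/2.06)/(4πk) = 0.2340/(4π·0.0668) = 0.2787 K/W
ΣR = 8.771×10^-6 + 0.2787 = 0.2787 K/W
Q = ΔT/ΣR = (-176 °C − 16.8 °C)/0.2787 = -692 W
(Negative Q ⇒ heat flows inward; heat gain = 692 W.)

Q = 692 W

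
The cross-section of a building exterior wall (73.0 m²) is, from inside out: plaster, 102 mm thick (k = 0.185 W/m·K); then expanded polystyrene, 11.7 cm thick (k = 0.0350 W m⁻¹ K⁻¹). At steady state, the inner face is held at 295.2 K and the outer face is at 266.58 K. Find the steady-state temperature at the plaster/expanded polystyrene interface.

T = 291.1 K

Resistance network (inner→outer):
  R_plaster = L/(kA) = 0.102/(0.185·73.0) = 0.007553 K/W
  R_expanded polystyrene = L/(kA) = 0.117/(0.0350·73.0) = 0.04579 K/W
ΣR = 0.007553 + 0.04579 = 0.05334 K/W
Q = ΔT/ΣR = (295.2 K − 266.58 K)/0.05334 = 536.6 W
From the inner boundary to the plaster/expanded polystyrene interface, ΣR_partial = 0.007553 K/W.
T_interface = T_in − Q·ΣR_partial = 295.2 K − (536.6)(0.007553) = 291.1 K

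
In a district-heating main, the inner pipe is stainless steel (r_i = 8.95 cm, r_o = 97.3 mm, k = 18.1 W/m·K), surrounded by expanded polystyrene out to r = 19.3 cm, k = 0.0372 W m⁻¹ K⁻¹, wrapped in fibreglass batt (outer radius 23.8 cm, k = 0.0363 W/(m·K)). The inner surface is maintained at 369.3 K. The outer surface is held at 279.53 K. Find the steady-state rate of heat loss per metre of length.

Series thermal resistances, inner to outer:
  R'_stainless steel = ln(0.0973/0.0895)/(2πk) = 0.08356/(2π·18.1) = 7.348×10^-4 m·K/W
  R'_expanded polystyrene = ln(0.193/0.0973)/(2πk) = 0.6849/(2π·0.0372) = 2.930 m·K/W
  R'_fibreglass batt = ln(0.238/0.193)/(2πk) = 0.2096/(2π·0.0363) = 0.9189 m·K/W
ΣR = 7.348×10^-4 + 2.930 + 0.9189 = 3.850 m·K/W
Q' = ΔT/ΣR = (369.3 K − 279.53 K)/3.850 = 23.3 W/m

Q' = 23.3 W/m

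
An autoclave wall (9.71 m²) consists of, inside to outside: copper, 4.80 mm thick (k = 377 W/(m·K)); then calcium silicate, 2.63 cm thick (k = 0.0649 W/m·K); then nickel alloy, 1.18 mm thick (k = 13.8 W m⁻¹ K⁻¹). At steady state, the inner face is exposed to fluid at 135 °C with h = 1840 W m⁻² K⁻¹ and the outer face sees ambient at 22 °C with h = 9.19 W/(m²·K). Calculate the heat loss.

Q = 2130 W

Resistance network (inner→outer):
  R_conv,in = 1/(hA) = 1/(1840·9.71) = 5.597×10^-5 K/W
  R_copper = L/(kA) = 0.00480/(377·9.71) = 1.311×10^-6 K/W
  R_calcium silicate = L/(kA) = 0.0263/(0.0649·9.71) = 0.04173 K/W
  R_nickel alloy = L/(kA) = 0.00118/(13.8·9.71) = 8.806×10^-6 K/W
  R_conv,out = 1/(hA) = 1/(9.19·9.71) = 0.01121 K/W
ΣR = 5.597×10^-5 + 1.311×10^-6 + 0.04173 + 8.806×10^-6 + 0.01121 = 0.05301 K/W
Q = ΔT/ΣR = (135 °C − 22 °C)/0.05301 = 2130 W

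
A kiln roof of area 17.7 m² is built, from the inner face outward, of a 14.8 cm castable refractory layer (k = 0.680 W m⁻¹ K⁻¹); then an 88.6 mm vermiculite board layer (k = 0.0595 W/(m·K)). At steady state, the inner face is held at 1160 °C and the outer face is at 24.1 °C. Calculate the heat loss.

Treat each layer as a resistance in series:
  R_castable refractory = L/(kA) = 0.148/(0.680·17.7) = 0.01230 K/W
  R_vermiculite board = L/(kA) = 0.0886/(0.0595·17.7) = 0.08413 K/W
ΣR = 0.01230 + 0.08413 = 0.09643 K/W
Q = ΔT/ΣR = (1160 °C − 24.1 °C)/0.09643 = 11800 W

Q = 11.8 kW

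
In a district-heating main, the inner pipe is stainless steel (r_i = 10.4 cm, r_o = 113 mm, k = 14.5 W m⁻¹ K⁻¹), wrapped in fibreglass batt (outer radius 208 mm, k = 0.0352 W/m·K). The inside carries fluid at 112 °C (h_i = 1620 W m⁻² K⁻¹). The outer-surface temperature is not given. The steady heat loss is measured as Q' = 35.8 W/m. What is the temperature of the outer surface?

T_out = 13.2 °C

Series resistances:
  R'_conv,in = 1/(2πr h) = 1/(2π·0.104·1620) = 9.447×10^-4 m·K/W
  R'_stainless steel = ln(0.113/0.104)/(2πk) = 0.08300/(2π·14.5) = 9.110×10^-4 m·K/W
  R'_fibreglass batt = ln(0.208/0.113)/(2πk) = 0.6102/(2π·0.0352) = 2.759 m·K/W
ΣR = 2.761 m·K/W
ΔT = Q'·ΣR = 35.8 × 2.761 = 98.84 K
Heat flows outward, so T_out = T_in − ΔT = 112 − 98.84 = 13.2 °C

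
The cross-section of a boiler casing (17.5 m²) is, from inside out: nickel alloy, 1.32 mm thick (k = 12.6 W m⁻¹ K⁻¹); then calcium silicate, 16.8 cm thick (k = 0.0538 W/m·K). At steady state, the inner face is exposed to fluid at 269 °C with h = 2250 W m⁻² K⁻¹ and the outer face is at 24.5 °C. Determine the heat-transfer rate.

Series thermal resistances, inner to outer:
  R_conv,in = 1/(hA) = 1/(2250·17.5) = 2.540×10^-5 K/W
  R_nickel alloy = L/(kA) = 0.00132/(12.6·17.5) = 5.986×10^-6 K/W
  R_calcium silicate = L/(kA) = 0.168/(0.0538·17.5) = 0.1784 K/W
ΣR = 2.540×10^-5 + 5.986×10^-6 + 0.1784 = 0.1784 K/W
Q = ΔT/ΣR = (269 °C − 24.5 °C)/0.1784 = 1370 W

Q = 1370 W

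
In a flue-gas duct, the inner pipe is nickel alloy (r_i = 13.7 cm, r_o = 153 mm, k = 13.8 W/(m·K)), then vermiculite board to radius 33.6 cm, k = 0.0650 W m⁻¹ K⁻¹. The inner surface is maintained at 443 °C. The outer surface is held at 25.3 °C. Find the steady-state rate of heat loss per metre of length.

Resistance network (inner→outer):
  R'_nickel alloy = ln(0.153/0.137)/(2πk) = 0.1105/(2π·13.8) = 0.001274 m·K/W
  R'_vermiculite board = ln(0.336/0.153)/(2πk) = 0.7867/(2π·0.0650) = 1.926 m·K/W
ΣR = 0.001274 + 1.926 = 1.927 m·K/W
Q' = ΔT/ΣR = (443 °C − 25.3 °C)/1.927 = 217 W/m

Q' = 217 W/m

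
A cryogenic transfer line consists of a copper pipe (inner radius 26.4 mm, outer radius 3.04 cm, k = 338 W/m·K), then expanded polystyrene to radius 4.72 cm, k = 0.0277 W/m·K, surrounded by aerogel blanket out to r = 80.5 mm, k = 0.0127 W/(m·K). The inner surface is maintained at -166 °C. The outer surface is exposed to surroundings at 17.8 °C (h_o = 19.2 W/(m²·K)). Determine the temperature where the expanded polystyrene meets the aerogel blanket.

Treat each layer as a resistance in series:
  R'_copper = ln(0.0304/0.0264)/(2πk) = 0.1411/(2π·338) = 6.643×10^-5 m·K/W
  R'_expanded polystyrene = ln(0.0472/0.0304)/(2πk) = 0.4400/(2π·0.0277) = 2.528 m·K/W
  R'_aerogel blanket = ln(0.0805/0.0472)/(2πk) = 0.5339/(2π·0.0127) = 6.690 m·K/W
  R'_conv,out = 1/(2πr h) = 1/(2π·0.0805·19.2) = 0.1030 m·K/W
ΣR = 6.643×10^-5 + 2.528 + 6.690 + 0.1030 = 9.321 m·K/W
Q' = ΔT/ΣR = (-166 °C − 17.8 °C)/9.321 = -19.72 W/m
From the inner boundary to the expanded polystyrene/aerogel blanket interface, ΣR_partial = 2.528 m·K/W.
T_interface = T_in − Q'·ΣR_partial = -166 °C − (-19.72)(2.528) = -116 °C

T = -116 °C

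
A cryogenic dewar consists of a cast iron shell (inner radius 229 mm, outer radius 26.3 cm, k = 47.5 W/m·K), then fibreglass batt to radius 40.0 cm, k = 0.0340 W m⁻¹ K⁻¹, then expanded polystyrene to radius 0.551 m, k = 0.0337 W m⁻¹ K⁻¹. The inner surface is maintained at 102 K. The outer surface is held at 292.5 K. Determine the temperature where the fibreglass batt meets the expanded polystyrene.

T = 226.5 K

Resistance network (inner→outer):
  R_cast iron = (1/0.229 − 1/0.263)/(4πk) = 0.5645/(4π·47.5) = 9.458×10^-4 K/W
  R_fibreglass batt = (1/0.263 − 1/0.400)/(4πk) = 1.302/(4π·0.0340) = 3.048 K/W
  R_expanded polystyrene = (1/0.400 − 1/0.551)/(4πk) = 0.6851/(4π·0.0337) = 1.618 K/W
ΣR = 9.458×10^-4 + 3.048 + 1.618 = 4.667 K/W
Q = ΔT/ΣR = (102 K − 292.5 K)/4.667 = -40.82 W
From the inner boundary to the fibreglass batt/expanded polystyrene interface, ΣR_partial = 3.049 K/W.
T_interface = T_in − Q·ΣR_partial = 102 K − (-40.82)(3.049) = 226.5 K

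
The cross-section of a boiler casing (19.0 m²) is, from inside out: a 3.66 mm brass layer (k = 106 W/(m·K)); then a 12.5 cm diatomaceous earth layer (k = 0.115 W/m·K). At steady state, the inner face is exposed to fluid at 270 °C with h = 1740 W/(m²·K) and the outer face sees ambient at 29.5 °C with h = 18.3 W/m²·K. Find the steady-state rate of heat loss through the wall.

Q = 4.00 kW

Treat each layer as a resistance in series:
  R_conv,in = 1/(hA) = 1/(1740·19.0) = 3.025×10^-5 K/W
  R_brass = L/(kA) = 0.00366/(106·19.0) = 1.817×10^-6 K/W
  R_diatomaceous earth = L/(kA) = 0.125/(0.115·19.0) = 0.05721 K/W
  R_conv,out = 1/(hA) = 1/(18.3·19.0) = 0.002876 K/W
ΣR = 3.025×10^-5 + 1.817×10^-6 + 0.05721 + 0.002876 = 0.06012 K/W
Q = ΔT/ΣR = (270 °C − 29.5 °C)/0.06012 = 4000 W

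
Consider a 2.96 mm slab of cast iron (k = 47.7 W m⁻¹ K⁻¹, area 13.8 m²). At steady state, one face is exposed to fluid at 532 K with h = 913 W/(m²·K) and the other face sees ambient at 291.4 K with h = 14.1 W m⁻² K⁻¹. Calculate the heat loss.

Q = 46.1 kW

Treat each layer as a resistance in series:
  R_conv,in = 1/(hA) = 1/(913·13.8) = 7.937×10^-5 K/W
  R_cast iron = L/(kA) = 0.00296/(47.7·13.8) = 4.497×10^-6 K/W
  R_conv,out = 1/(hA) = 1/(14.1·13.8) = 0.005139 K/W
ΣR = 7.937×10^-5 + 4.497×10^-6 + 0.005139 = 0.005223 K/W
Q = ΔT/ΣR = (532 K − 291.4 K)/0.005223 = 46100 W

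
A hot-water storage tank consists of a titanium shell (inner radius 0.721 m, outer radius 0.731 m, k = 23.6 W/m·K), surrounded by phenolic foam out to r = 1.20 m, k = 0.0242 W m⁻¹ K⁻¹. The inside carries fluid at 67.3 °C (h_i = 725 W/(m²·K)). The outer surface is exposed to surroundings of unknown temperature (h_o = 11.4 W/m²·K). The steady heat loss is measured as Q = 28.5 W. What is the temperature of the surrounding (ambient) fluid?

Sum the resistances:
  R_conv,in = 1/(4πr²h) = 1/(4π·0.721²·725) = 2.111×10^-4 K/W
  R_titanium = (1/0.721 − 1/0.731)/(4πk) = 0.01897/(4π·23.6) = 6.398×10^-5 K/W
  R_phenolic foam = (1/0.731 − 1/1.20)/(4πk) = 0.5347/(4π·0.0242) = 1.758 K/W
  R_conv,out = 1/(4πr²h) = 1/(4π·1.20²·11.4) = 0.004848 K/W
ΣR = 1.763 K/W
ΔT = Q·ΣR = 28.5 × 1.763 = 50.25 K
Heat flows outward, so T_out = T_in − ΔT = 67.3 − 50.25 = 17.0 °C

T_out = 17.0 °C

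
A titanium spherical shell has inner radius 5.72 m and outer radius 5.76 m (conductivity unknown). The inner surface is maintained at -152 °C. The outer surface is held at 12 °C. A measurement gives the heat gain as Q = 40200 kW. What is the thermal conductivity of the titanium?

ΣR = ΔT/Q = |-152 − 12|/4.02×10^7 = 4.080×10^-6 K/W
(1/r₁−1/r₂)/(4πk) = 4.080×10^-6 ⇒ k = 0.001214/(4π·4.080×10^-6) = 23.7 W/m·K

k = 23.7 W/m·K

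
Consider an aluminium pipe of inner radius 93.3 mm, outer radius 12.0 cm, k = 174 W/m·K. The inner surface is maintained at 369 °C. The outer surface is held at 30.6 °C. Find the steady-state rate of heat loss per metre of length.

Q' = 2πk·ΔT/ln(r₂/r₁) = 2π × 174 × 338.4 / ln(0.120/0.0933) = 1.47×10^6 W/m

Q' = 1470 kW/m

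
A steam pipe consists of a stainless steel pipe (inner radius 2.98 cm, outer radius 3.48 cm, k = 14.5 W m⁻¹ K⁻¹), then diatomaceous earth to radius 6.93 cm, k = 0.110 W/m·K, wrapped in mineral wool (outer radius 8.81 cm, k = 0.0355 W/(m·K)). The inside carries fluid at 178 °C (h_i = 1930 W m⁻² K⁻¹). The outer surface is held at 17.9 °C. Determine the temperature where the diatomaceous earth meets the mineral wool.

Resistance network (inner→outer):
  R'_conv,in = 1/(2πr h) = 1/(2π·0.0298·1930) = 0.002767 m·K/W
  R'_stainless steel = ln(0.0348/0.0298)/(2πk) = 0.1551/(2π·14.5) = 0.001703 m·K/W
  R'_diatomaceous earth = ln(0.0693/0.0348)/(2πk) = 0.6888/(2π·0.110) = 0.9966 m·K/W
  R'_mineral wool = ln(0.0881/0.0693)/(2πk) = 0.2400/(2π·0.0355) = 1.076 m·K/W
ΣR = 0.002767 + 0.001703 + 0.9966 + 1.076 = 2.077 m·K/W
Q' = ΔT/ΣR = (178 °C − 17.9 °C)/2.077 = 77.08 W/m
From the inner boundary to the diatomaceous earth/mineral wool interface, ΣR_partial = 1.001 m·K/W.
T_interface = T_in − Q'·ΣR_partial = 178 °C − (77.08)(1.001) = 101 °C

T = 101 °C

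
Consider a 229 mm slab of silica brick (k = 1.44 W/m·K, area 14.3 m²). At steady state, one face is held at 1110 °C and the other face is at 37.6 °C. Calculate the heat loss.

Q = kA·ΔT/L = 1.44 × 14.3 × |1110 °C − 37.6 °C| / 0.229 = 96400 W

Q = 96.4 kW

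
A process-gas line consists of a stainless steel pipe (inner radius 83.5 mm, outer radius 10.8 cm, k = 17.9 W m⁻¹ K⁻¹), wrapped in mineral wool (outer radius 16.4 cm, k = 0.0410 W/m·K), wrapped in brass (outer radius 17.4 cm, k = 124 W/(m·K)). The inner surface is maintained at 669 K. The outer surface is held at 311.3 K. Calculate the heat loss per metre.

Q' = 220 W/m

Treat each layer as a resistance in series:
  R'_stainless steel = ln(0.108/0.0835)/(2πk) = 0.2573/(2π·17.9) = 0.002288 m·K/W
  R'_mineral wool = ln(0.164/0.108)/(2πk) = 0.4177/(2π·0.0410) = 1.622 m·K/W
  R'_brass = ln(0.174/0.164)/(2πk) = 0.05919/(2π·124) = 7.597×10^-5 m·K/W
ΣR = 0.002288 + 1.622 + 7.597×10^-5 = 1.624 m·K/W
Q' = ΔT/ΣR = (669 K − 311.3 K)/1.624 = 220 W/m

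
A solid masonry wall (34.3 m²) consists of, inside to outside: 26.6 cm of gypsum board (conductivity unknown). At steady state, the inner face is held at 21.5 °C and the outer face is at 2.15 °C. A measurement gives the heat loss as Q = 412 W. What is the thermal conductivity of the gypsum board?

k = 0.165 W/m·K

ΣR = ΔT/Q = |21.5 − 2.15|/412 = 0.04697 K/W
L/(kA) = 0.04697 ⇒ k = 0.266/(0.04697·34.3) = 0.165 W/m·K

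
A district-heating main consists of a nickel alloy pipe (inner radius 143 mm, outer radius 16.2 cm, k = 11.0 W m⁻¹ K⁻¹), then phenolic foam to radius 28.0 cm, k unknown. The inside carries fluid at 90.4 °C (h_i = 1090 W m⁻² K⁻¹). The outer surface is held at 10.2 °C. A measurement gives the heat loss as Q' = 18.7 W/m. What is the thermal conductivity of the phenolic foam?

ΣR = ΔT/Q' = |90.4 − 10.2|/18.7 = 4.289 m·K/W
Known resistances:
  R'_conv,in = 1/(2πr h) = 1/(2π·0.143·1090) = 0.001021 m·K/W
  R'_nickel alloy = ln(0.162/0.143)/(2πk) = 0.1248/(2π·11.0) = 0.001805 m·K/W
R_phenolic foam = ΣR − ΣR_known = 4.289 − 0.002826 = 4.286 m·K/W
ln(r₂/r₁)/(2πk) = 4.286 ⇒ k = 0.5472/(2π·4.286) = 0.0203 W/m·K

k = 0.0203 W/m·K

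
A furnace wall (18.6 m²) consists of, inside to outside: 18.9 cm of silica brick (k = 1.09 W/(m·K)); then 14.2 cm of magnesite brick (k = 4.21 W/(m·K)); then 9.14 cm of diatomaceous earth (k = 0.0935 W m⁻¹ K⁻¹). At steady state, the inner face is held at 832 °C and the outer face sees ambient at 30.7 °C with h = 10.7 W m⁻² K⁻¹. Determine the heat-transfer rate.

Treat each layer as a resistance in series:
  R_silica brick = L/(kA) = 0.189/(1.09·18.6) = 0.009322 K/W
  R_magnesite brick = L/(kA) = 0.142/(4.21·18.6) = 0.001813 K/W
  R_diatomaceous earth = L/(kA) = 0.0914/(0.0935·18.6) = 0.05256 K/W
  R_conv,out = 1/(hA) = 1/(10.7·18.6) = 0.005025 K/W
ΣR = 0.009322 + 0.001813 + 0.05256 + 0.005025 = 0.06872 K/W
Q = ΔT/ΣR = (832 °C − 30.7 °C)/0.06872 = 11700 W

Q = 11.7 kW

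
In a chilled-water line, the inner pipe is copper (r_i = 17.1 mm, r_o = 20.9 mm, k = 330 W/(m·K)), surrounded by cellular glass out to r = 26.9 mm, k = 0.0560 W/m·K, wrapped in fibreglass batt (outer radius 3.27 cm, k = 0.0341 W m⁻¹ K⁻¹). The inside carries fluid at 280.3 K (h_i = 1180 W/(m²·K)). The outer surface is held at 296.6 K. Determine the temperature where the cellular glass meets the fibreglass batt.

Treat each layer as a resistance in series:
  R'_conv,in = 1/(2πr h) = 1/(2π·0.0171·1180) = 0.007888 m·K/W
  R'_copper = ln(0.0209/0.0171)/(2πk) = 0.2007/(2π·330) = 9.678×10^-5 m·K/W
  R'_cellular glass = ln(0.0269/0.0209)/(2πk) = 0.2524/(2π·0.0560) = 0.7173 m·K/W
  R'_fibreglass batt = ln(0.0327/0.0269)/(2πk) = 0.1952/(2π·0.0341) = 0.9113 m·K/W
ΣR = 0.007888 + 9.678×10^-5 + 0.7173 + 0.9113 = 1.637 m·K/W
Q' = ΔT/ΣR = (280.3 K − 296.6 K)/1.637 = -9.957 W/m
From the inner boundary to the cellular glass/fibreglass batt interface, ΣR_partial = 0.7253 m·K/W.
T_interface = T_in − Q'·ΣR_partial = 280.3 K − (-9.957)(0.7253) = 287.5 K

T = 287.5 K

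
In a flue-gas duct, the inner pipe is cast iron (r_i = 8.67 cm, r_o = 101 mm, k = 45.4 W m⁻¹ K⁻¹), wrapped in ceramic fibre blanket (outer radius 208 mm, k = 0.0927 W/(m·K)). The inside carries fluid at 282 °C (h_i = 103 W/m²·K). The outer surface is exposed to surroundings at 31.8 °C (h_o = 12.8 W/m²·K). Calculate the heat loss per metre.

Q' = 190 W/m

Treat each layer as a resistance in series:
  R'_conv,in = 1/(2πr h) = 1/(2π·0.0867·103) = 0.01782 m·K/W
  R'_cast iron = ln(0.101/0.0867)/(2πk) = 0.1527/(2π·45.4) = 5.352×10^-4 m·K/W
  R'_ceramic fibre blanket = ln(0.208/0.101)/(2πk) = 0.7224/(2π·0.0927) = 1.240 m·K/W
  R'_conv,out = 1/(2πr h) = 1/(2π·0.208·12.8) = 0.05978 m·K/W
ΣR = 0.01782 + 5.352×10^-4 + 1.240 + 0.05978 = 1.318 m·K/W
Q' = ΔT/ΣR = (282 °C − 31.8 °C)/1.318 = 190 W/m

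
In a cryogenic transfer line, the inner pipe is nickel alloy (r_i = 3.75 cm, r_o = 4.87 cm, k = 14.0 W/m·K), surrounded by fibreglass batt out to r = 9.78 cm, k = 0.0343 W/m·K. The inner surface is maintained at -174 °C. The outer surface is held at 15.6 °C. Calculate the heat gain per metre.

Series thermal resistances, inner to outer:
  R'_nickel alloy = ln(0.0487/0.0375)/(2πk) = 0.2613/(2π·14.0) = 0.002971 m·K/W
  R'_fibreglass batt = ln(0.0978/0.0487)/(2πk) = 0.6972/(2π·0.0343) = 3.235 m·K/W
ΣR = 0.002971 + 3.235 = 3.238 m·K/W
Q' = ΔT/ΣR = (-174 °C − 15.6 °C)/3.238 = -58.6 W/m
(Negative Q' ⇒ heat flows inward; heat gain = 58.6 W/m.)

Q' = 58.6 W/m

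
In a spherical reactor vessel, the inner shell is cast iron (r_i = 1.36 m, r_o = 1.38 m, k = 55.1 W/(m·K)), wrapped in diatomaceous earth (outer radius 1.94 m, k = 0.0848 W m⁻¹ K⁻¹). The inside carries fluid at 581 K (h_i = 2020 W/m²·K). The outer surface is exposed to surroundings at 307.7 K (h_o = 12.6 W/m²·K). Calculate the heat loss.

Treat each layer as a resistance in series:
  R_conv,in = 1/(4πr²h) = 1/(4π·1.36²·2020) = 2.130×10^-5 K/W
  R_cast iron = (1/1.36 − 1/1.38)/(4πk) = 0.01066/(4π·55.1) = 1.539×10^-5 K/W
  R_diatomaceous earth = (1/1.38 − 1/1.94)/(4πk) = 0.2092/(4π·0.0848) = 0.1963 K/W
  R_conv,out = 1/(4πr²h) = 1/(4π·1.94²·12.6) = 0.001678 K/W
ΣR = 2.130×10^-5 + 1.539×10^-5 + 0.1963 + 0.001678 = 0.1980 K/W
Q = ΔT/ΣR = (581 K − 307.7 K)/0.1980 = 1380 W

Q = 1380 W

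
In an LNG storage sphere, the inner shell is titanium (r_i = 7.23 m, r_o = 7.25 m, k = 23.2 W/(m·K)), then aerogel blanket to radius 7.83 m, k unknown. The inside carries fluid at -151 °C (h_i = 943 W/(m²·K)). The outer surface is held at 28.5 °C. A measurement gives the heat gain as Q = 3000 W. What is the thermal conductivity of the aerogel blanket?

k = 0.0136 W/m·K

ΣR = ΔT/Q = |-151 − 28.5|/3000 = 0.05983 K/W
Known resistances:
  R_conv,in = 1/(4πr²h) = 1/(4π·7.23²·943) = 1.614×10^-6 K/W
  R_titanium = (1/7.23 − 1/7.25)/(4πk) = 3.816×10^-4/(4π·23.2) = 1.309×10^-6 K/W
R_aerogel blanket = ΣR − ΣR_known = 0.05983 − 2.923×10^-6 = 0.05983 K/W
(1/r₁−1/r₂)/(4πk) = 0.05983 ⇒ k = 0.01022/(4π·0.05983) = 0.0136 W/m·K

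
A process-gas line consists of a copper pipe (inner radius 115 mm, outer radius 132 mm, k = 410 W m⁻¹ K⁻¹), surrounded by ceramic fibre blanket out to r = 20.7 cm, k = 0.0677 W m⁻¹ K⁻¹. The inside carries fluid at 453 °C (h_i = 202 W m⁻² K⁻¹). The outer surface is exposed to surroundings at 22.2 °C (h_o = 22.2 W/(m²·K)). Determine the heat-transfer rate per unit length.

Q' = 392 W/m

Treat each layer as a resistance in series:
  R'_conv,in = 1/(2πr h) = 1/(2π·0.115·202) = 0.006851 m·K/W
  R'_copper = ln(0.132/0.115)/(2πk) = 0.1379/(2π·410) = 5.352×10^-5 m·K/W
  R'_ceramic fibre blanket = ln(0.207/0.132)/(2πk) = 0.4499/(2π·0.0677) = 1.058 m·K/W
  R'_conv,out = 1/(2πr h) = 1/(2π·0.207·22.2) = 0.03463 m·K/W
ΣR = 0.006851 + 5.352×10^-5 + 1.058 + 0.03463 = 1.100 m·K/W
Q' = ΔT/ΣR = (453 °C − 22.2 °C)/1.100 = 392 W/m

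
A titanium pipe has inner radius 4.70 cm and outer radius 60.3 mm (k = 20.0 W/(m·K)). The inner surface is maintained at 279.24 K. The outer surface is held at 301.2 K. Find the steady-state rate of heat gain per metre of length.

Q' = 11.1 kW/m

Q' = 2πk·ΔT/ln(r₂/r₁) = 2π × 20.0 × 21.96 / ln(0.0603/0.0470) = 11100 W/m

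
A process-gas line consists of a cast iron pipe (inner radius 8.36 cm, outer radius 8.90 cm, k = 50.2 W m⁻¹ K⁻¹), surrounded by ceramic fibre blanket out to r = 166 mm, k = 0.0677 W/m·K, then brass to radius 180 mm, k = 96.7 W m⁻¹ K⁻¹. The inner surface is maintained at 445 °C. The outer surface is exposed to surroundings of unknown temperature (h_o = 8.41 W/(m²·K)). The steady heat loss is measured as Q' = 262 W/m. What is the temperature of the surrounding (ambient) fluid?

T_out = 33.4 °C

Series resistances:
  R'_cast iron = ln(0.0890/0.0836)/(2πk) = 0.06259/(2π·50.2) = 1.984×10^-4 m·K/W
  R'_ceramic fibre blanket = ln(0.166/0.0890)/(2πk) = 0.6234/(2π·0.0677) = 1.465 m·K/W
  R'_brass = ln(0.180/0.166)/(2πk) = 0.08097/(2π·96.7) = 1.333×10^-4 m·K/W
  R'_conv,out = 1/(2πr h) = 1/(2π·0.180·8.41) = 0.1051 m·K/W
ΣR = 1.571 m·K/W
ΔT = Q'·ΣR = 262 × 1.571 = 411.6 K
Heat flows outward, so T_out = T_in − ΔT = 445 − 411.6 = 33.4 °C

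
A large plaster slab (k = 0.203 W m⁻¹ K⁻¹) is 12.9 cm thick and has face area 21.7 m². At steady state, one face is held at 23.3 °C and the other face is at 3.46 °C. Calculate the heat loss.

Q = kA·ΔT/L = 0.203 × 21.7 × |23.3 °C − 3.46 °C| / 0.129 = 677 W

Q = 677 W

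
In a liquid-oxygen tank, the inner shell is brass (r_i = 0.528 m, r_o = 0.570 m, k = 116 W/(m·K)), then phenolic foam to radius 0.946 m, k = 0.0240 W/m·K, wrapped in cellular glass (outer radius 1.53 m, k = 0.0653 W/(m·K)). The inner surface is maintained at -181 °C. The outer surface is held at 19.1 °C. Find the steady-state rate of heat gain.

Q = 71.4 W

Series thermal resistances, inner to outer:
  R_brass = (1/0.528 − 1/0.570)/(4πk) = 0.1396/(4π·116) = 9.574×10^-5 K/W
  R_phenolic foam = (1/0.570 − 1/0.946)/(4πk) = 0.6973/(4π·0.0240) = 2.312 K/W
  R_cellular glass = (1/0.946 − 1/1.53)/(4πk) = 0.4035/(4π·0.0653) = 0.4917 K/W
ΣR = 9.574×10^-5 + 2.312 + 0.4917 = 2.804 K/W
Q = ΔT/ΣR = (-181 °C − 19.1 °C)/2.804 = -71.4 W
(Negative Q ⇒ heat flows inward; heat gain = 71.4 W.)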